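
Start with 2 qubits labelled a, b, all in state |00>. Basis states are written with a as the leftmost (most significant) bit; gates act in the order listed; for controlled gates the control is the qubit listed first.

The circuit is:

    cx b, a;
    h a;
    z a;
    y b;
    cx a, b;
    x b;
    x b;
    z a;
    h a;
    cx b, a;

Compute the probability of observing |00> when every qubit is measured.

Outcome |00> occurs with probability 1/4.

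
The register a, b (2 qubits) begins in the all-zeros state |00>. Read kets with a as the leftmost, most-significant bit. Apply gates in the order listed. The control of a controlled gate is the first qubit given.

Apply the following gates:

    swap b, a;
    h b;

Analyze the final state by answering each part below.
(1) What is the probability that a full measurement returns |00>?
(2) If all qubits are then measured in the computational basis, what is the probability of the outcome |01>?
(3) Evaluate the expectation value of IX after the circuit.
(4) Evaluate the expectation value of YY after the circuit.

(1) A full measurement returns |00> with probability 1/2.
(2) Outcome |01> occurs with probability 1/2.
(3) The expectation value of IX is 1.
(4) The observable YY averages to 0.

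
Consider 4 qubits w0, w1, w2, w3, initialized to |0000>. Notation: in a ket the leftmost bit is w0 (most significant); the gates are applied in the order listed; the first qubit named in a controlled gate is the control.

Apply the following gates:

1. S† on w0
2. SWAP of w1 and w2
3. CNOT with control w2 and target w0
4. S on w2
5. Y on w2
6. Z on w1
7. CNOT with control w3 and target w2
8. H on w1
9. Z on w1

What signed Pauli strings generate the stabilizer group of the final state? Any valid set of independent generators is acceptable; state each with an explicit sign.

One valid set of independent stabilizer generators is -IXII, +ZIII, -IIZI, +IIIZ (any independent generating set of the same group is equally correct).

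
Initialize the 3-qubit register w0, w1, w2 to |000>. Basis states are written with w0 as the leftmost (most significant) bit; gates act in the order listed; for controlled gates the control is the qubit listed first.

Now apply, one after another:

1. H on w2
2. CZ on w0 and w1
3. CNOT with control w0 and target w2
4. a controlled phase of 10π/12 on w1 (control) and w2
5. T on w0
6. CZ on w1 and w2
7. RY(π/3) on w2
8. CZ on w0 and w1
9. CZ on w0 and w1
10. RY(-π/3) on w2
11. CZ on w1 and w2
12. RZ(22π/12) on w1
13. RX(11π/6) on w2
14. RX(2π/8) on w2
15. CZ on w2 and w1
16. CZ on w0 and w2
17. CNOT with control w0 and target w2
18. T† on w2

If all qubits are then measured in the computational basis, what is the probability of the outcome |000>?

The probability of measuring |000> is 1/2. Key observation: steps 6-11 multiply out to the identity, so the circuit reduces to the remaining gates.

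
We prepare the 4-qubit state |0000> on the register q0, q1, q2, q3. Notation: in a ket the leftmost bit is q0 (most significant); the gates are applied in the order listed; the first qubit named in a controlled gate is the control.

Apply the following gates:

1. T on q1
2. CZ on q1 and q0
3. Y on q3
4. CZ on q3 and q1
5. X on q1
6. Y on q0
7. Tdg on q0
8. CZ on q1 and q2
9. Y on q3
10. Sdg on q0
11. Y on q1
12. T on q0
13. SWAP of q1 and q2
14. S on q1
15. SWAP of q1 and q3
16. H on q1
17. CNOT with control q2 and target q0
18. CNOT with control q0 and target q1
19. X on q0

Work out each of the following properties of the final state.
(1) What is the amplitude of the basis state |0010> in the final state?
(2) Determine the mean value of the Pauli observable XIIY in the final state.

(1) The final state's coefficient on |0010> equals 0.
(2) The expectation value of XIIY is 0.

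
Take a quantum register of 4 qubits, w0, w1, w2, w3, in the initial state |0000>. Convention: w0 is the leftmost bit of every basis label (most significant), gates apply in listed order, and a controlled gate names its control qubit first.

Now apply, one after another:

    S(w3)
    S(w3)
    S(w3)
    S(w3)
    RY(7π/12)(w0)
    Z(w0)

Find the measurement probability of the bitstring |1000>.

The probability of measuring |1000> is -sqrt(2)/8 + sqrt(6)/8 + 1/2. Key observation: the block from step 1 through step 4 cancels to the identity and can be dropped.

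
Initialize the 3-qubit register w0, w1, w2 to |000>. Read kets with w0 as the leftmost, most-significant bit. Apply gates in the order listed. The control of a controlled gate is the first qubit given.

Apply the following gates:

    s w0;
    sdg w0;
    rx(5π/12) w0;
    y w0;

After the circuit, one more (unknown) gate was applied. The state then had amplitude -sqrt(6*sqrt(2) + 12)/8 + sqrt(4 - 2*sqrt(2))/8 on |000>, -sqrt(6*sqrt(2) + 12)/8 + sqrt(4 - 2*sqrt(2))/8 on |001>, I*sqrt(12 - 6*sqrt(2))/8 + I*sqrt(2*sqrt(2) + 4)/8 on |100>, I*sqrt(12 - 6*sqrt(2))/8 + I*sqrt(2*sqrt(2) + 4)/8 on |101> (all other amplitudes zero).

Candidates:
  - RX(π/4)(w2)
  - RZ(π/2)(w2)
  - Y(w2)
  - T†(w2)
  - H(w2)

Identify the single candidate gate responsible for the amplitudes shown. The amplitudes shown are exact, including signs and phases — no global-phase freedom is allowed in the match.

The applied gate was H(w2). Key observation: steps 1-2 multiply out to the identity, so the circuit reduces to the remaining gates.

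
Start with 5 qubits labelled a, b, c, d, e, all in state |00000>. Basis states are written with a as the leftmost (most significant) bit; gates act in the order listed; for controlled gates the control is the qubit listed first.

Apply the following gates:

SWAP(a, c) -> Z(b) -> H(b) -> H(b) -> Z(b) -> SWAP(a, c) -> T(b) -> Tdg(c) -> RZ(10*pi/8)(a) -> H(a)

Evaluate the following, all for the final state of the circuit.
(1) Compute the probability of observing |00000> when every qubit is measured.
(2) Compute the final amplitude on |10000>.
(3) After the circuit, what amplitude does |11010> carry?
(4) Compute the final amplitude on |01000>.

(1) The probability of measuring |00000> is 1/2. Key observation: steps 1-6 multiply out to the identity, so the circuit reduces to the remaining gates.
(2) The final state's coefficient on |10000> equals -sqrt(2)*exp(3*I*pi/8)/2.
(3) The amplitude on |11010> is 0.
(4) The amplitude on |01000> is 0.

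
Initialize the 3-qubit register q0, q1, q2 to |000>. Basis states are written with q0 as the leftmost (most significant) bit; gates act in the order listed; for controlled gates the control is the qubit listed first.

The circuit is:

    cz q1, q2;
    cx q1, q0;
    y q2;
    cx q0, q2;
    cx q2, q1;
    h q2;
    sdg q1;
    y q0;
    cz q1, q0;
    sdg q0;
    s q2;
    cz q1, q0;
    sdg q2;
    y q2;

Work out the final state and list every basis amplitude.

The resulting statevector has amplitude sqrt(2)*I/2 on |110>, sqrt(2)*I/2 on |111>, and 0 on every other basis state.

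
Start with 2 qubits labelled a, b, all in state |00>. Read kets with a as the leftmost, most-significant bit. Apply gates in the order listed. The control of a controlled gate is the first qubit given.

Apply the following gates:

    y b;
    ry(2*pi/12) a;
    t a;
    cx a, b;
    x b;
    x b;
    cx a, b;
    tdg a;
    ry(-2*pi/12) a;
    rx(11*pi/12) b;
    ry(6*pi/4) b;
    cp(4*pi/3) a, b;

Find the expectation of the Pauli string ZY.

The expectation value of ZY is -sqrt(2)/4 + sqrt(6)/4.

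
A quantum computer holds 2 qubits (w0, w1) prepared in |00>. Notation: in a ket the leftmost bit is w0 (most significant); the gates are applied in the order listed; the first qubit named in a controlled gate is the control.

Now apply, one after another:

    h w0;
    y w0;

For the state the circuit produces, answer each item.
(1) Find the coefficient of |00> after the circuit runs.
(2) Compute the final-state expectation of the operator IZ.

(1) The amplitude on |00> is -sqrt(2)*I/2.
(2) The expectation value of IZ is 1.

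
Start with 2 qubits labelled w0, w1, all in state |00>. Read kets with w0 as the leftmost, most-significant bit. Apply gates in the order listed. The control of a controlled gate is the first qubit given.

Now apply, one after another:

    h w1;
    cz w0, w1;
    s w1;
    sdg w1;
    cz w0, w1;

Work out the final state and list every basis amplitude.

The resulting statevector has amplitude sqrt(2)/2 on |00>, sqrt(2)/2 on |01>, 0 on |10>, 0 on |11>. Key observation: steps 3-4 multiply out to the identity, so the circuit reduces to the remaining gates.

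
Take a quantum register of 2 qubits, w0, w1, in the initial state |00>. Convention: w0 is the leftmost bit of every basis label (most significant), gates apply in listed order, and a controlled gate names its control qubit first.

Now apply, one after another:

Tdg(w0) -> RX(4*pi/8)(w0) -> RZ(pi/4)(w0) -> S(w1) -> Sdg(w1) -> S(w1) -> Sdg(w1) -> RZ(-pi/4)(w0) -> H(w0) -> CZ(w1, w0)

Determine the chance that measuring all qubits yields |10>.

The probability of measuring |10> is 1/2.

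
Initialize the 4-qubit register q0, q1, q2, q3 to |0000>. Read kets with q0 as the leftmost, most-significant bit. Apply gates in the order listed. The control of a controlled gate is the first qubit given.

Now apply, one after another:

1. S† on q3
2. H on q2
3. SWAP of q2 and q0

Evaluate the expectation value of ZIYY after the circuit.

The observable ZIYY averages to 0.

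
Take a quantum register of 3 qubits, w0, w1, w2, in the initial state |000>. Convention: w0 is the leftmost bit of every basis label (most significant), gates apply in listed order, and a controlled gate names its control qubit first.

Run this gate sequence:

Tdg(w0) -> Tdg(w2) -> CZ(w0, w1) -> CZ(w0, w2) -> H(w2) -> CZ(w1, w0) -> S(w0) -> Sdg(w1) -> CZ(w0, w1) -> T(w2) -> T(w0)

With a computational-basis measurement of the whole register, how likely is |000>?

Outcome |000> occurs with probability 1/2.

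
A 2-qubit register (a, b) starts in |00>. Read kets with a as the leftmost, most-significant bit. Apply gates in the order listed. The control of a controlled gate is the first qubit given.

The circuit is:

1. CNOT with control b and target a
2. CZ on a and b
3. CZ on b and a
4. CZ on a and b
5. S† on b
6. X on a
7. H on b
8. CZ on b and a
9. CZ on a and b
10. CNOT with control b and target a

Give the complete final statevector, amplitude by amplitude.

The final amplitudes are 0 on |00>, sqrt(2)/2 on |01>, sqrt(2)/2 on |10>, 0 on |11>.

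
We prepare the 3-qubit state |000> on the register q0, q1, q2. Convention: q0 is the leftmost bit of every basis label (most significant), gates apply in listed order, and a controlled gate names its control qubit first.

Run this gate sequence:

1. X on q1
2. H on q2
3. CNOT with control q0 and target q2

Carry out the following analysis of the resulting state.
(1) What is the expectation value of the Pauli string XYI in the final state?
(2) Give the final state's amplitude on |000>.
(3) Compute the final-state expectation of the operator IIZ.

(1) In the final state, XYI has expectation 0.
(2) |000> carries amplitude 0 in the final state.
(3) The observable IIZ averages to 0.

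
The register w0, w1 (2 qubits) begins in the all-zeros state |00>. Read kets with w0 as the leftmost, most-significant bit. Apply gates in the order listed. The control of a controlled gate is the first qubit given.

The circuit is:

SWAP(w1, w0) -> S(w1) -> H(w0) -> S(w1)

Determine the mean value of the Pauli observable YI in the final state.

The observable YI averages to 0.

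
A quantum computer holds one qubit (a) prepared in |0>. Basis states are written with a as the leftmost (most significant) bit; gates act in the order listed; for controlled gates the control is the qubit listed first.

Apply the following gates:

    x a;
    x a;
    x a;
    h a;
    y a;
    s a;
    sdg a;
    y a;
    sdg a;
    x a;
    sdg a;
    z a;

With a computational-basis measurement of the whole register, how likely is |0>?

A full measurement returns |0> with probability 1/2.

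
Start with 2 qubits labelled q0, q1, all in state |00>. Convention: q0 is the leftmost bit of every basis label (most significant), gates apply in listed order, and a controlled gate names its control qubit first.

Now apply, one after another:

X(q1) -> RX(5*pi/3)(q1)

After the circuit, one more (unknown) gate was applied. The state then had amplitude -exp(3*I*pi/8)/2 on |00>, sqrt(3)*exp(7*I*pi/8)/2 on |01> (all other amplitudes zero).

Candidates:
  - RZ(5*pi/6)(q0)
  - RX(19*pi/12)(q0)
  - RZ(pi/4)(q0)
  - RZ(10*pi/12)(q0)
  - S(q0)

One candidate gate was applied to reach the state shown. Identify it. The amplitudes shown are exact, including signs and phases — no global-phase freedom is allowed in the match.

The unique candidate consistent with the amplitudes is RZ(pi/4)(q0).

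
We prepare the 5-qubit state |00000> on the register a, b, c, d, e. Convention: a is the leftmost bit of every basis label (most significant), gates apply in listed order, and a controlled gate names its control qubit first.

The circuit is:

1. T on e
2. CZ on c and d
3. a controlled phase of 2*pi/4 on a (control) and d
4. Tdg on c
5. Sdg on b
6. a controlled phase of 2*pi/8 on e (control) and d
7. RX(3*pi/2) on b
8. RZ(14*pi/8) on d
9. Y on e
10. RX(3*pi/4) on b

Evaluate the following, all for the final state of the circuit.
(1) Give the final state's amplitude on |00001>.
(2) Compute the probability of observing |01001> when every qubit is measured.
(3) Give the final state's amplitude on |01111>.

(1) The amplitude on |00001> is sqrt(2)*(sqrt(2 - sqrt(2)) + sqrt(sqrt(2) + 2))*exp(5*I*pi/8)/4.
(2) Outcome |01001> occurs with probability 1/2 - sqrt(2)/4.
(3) |01111> carries amplitude 0 in the final state.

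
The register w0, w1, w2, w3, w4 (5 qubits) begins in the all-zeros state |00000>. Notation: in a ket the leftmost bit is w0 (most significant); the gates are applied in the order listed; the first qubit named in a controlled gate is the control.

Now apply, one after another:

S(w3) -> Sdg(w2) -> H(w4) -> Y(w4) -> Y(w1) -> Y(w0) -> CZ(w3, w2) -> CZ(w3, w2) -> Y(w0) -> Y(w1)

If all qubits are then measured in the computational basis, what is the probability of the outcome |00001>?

A full measurement returns |00001> with probability 1/2. Key observation: gates 5-10 undo each other exactly, leaving only the rest of the circuit to track.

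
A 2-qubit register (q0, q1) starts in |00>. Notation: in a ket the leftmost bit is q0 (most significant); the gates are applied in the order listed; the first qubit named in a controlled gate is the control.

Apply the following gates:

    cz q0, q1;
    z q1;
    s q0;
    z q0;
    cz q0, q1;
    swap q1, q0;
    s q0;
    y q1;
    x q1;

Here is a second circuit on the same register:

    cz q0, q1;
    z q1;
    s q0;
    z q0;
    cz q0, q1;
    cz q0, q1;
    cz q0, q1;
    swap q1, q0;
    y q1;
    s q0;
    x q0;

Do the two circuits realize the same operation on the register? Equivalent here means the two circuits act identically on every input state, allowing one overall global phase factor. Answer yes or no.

No — the two circuits implement different unitaries, even allowing a global phase.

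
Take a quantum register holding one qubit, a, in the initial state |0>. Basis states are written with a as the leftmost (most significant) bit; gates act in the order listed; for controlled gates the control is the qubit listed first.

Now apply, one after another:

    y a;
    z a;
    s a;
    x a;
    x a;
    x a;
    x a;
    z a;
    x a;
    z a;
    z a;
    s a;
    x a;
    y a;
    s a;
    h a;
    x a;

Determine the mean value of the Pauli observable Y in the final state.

In the final state, Y has expectation 0. Key observation: the block from step 5 through step 6 cancels to the identity and can be dropped.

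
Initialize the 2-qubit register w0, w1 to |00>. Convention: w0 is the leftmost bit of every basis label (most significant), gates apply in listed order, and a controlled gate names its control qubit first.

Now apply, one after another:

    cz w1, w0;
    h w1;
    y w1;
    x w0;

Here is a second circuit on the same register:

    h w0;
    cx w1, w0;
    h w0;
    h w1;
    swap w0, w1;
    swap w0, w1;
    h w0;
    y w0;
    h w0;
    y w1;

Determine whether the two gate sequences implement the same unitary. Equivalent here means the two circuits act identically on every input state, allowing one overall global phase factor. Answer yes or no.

No, they are not equivalent — no single phase factor reconciles the two unitaries.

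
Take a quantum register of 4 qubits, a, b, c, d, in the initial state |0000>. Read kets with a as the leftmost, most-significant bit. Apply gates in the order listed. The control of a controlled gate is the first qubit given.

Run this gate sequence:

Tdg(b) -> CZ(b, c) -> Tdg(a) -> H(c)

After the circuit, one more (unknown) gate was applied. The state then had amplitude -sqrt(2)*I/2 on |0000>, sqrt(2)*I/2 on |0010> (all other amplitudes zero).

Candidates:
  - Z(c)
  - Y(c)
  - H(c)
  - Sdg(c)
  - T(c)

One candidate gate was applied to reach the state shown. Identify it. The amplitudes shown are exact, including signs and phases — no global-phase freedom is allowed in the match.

The unique candidate consistent with the amplitudes is Y(c).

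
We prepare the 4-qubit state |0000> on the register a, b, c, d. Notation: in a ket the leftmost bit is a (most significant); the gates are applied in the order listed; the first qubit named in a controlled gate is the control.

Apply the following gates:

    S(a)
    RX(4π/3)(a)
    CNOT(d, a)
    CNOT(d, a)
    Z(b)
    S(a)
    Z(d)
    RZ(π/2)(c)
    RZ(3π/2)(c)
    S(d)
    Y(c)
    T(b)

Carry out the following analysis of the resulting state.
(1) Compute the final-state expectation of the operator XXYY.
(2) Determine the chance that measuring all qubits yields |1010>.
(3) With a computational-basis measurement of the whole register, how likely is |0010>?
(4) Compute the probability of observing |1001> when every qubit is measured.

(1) The observable XXYY averages to 0. Key observation: gates 3-4 undo each other exactly, leaving only the rest of the circuit to track.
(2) The probability of measuring |1010> is 3/4.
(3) A full measurement returns |0010> with probability 1/4.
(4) A full measurement returns |1001> with probability 0.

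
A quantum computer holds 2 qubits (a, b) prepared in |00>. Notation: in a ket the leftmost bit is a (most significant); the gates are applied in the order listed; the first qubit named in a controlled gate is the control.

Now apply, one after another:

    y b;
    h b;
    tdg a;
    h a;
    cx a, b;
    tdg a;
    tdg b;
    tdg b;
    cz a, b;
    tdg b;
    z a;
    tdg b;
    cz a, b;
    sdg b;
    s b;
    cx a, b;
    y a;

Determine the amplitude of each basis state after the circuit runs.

The final amplitudes are -exp(3*I*pi/4)/2 on |00>, -exp(3*I*pi/4)/2 on |01>, -1/2 on |10>, -1/2 on |11>.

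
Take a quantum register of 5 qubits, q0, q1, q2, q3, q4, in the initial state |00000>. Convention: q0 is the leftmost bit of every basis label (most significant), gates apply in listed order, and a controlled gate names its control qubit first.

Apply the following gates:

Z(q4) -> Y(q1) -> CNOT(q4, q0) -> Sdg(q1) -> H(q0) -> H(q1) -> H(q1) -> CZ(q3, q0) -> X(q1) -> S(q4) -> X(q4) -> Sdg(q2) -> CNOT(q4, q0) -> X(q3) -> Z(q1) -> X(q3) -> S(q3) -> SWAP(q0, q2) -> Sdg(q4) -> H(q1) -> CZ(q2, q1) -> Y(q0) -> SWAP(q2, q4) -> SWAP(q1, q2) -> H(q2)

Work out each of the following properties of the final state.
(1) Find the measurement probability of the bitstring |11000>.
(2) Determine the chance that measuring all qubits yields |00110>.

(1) The probability of measuring |11000> is 1/2.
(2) A full measurement returns |00110> with probability 0.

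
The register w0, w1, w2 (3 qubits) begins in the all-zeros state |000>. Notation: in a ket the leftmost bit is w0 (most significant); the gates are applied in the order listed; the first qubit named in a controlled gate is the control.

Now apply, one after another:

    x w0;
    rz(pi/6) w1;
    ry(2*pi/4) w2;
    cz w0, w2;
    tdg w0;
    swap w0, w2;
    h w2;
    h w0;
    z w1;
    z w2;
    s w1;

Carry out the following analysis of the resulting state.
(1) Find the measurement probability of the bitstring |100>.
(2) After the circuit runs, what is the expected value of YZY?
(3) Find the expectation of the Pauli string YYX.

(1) A full measurement returns |100> with probability 1/2.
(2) In the final state, YZY has expectation 0.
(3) The observable YYX averages to 0.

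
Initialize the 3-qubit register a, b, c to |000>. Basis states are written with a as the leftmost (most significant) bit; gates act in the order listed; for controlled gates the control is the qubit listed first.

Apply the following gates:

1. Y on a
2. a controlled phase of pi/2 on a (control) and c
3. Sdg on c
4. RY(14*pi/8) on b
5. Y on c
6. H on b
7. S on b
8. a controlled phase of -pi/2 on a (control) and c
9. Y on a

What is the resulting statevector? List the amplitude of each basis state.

After the circuit, the state carries amplitude sqrt(2)*(-sqrt(sqrt(2) + 2) + sqrt(2 - sqrt(2)))/4 on |001>, -sqrt(2)*I*sqrt(sqrt(2) + 2)/4 - sqrt(2)*I*sqrt(2 - sqrt(2))/4 on |011>, and 0 on every other basis state.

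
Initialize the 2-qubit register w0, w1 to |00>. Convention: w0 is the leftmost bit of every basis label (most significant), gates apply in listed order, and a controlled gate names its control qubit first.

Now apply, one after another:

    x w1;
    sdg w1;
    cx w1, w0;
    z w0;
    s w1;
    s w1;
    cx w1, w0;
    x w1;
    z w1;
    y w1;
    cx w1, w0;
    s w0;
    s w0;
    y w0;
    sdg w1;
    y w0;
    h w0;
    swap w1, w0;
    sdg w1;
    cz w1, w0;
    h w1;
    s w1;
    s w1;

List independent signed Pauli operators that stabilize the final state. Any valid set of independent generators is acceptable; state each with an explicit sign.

The final state is stabilized by the group generated by -IY, -ZI; other independent generating sets are equally valid.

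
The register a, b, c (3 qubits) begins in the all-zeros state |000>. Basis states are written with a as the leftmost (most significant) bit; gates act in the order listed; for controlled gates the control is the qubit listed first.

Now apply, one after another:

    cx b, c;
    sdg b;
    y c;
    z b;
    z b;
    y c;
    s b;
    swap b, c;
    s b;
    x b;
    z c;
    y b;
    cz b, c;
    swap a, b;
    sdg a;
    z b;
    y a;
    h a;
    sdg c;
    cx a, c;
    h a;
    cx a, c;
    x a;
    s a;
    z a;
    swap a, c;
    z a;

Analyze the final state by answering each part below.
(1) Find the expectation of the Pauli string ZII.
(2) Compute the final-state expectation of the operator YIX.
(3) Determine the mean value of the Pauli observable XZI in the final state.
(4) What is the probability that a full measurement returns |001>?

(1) In the final state, ZII has expectation 0.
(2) In the final state, YIX has expectation -1.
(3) The observable XZI averages to 0.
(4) The probability of measuring |001> is 1/4.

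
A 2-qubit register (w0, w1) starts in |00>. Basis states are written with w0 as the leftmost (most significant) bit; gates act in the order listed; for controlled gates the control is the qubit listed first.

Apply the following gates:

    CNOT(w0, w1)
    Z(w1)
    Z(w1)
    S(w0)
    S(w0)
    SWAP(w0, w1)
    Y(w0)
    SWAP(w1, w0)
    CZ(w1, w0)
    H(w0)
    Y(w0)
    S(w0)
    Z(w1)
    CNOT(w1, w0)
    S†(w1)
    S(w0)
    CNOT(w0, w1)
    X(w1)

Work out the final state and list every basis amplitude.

The final amplitudes are sqrt(2)/2 on |00>, 0 on |01>, 0 on |10>, -sqrt(2)/2 on |11>.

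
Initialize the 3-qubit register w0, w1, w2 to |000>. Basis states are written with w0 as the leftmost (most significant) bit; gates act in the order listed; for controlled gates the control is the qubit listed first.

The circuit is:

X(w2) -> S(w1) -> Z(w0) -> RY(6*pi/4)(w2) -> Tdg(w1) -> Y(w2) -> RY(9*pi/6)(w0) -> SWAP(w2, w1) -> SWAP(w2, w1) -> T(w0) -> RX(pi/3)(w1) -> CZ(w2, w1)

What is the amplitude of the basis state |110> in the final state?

|110> carries amplitude exp(I*pi/4)/4 in the final state. Key observation: the block from step 8 through step 9 cancels to the identity and can be dropped.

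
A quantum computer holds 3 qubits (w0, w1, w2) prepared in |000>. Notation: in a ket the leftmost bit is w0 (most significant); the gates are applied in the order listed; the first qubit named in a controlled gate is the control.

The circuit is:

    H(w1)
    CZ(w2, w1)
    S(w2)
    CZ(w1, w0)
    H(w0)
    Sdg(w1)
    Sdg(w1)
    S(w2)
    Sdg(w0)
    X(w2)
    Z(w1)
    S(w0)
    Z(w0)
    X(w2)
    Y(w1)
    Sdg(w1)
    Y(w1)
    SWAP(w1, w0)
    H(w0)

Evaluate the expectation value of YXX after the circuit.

The observable YXX averages to 0.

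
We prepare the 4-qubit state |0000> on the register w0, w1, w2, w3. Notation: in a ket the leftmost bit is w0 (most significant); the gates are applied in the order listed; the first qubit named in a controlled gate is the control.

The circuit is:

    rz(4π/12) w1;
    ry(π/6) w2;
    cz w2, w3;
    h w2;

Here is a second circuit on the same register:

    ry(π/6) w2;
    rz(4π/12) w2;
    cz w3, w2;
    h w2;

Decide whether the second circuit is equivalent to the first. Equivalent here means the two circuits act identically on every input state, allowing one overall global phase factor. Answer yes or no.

No: there is an input state on which the two circuits produce genuinely different outputs (not merely differing by a phase).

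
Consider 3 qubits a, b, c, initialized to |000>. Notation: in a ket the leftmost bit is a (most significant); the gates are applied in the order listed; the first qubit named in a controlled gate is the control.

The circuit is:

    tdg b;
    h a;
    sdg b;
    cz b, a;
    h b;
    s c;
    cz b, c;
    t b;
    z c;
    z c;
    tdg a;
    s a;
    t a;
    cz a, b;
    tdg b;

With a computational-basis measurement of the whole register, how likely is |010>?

Outcome |010> occurs with probability 1/4.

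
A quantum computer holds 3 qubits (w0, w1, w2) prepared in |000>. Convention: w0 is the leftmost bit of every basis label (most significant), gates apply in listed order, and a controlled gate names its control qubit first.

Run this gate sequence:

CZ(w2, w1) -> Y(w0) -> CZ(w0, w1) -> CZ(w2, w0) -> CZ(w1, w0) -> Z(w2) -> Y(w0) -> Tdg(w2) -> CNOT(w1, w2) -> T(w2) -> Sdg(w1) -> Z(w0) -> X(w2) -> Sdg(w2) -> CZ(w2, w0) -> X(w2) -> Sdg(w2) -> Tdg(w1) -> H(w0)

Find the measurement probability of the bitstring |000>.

A full measurement returns |000> with probability 1/2.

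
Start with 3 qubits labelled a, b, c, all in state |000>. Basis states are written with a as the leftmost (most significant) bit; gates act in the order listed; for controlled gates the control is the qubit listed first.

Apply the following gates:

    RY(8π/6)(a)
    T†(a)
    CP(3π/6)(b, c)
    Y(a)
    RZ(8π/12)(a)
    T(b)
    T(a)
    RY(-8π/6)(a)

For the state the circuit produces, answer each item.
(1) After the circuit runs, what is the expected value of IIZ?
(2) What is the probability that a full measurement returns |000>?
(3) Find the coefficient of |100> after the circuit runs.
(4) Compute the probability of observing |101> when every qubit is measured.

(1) The expectation value of IIZ is 1.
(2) Outcome |000> occurs with probability 3*sqrt(3)/16 + 3/8.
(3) |100> carries amplitude (-3*I + exp(2*I*pi/3))*exp(5*I*pi/12)/4 in the final state.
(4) A full measurement returns |101> with probability 0.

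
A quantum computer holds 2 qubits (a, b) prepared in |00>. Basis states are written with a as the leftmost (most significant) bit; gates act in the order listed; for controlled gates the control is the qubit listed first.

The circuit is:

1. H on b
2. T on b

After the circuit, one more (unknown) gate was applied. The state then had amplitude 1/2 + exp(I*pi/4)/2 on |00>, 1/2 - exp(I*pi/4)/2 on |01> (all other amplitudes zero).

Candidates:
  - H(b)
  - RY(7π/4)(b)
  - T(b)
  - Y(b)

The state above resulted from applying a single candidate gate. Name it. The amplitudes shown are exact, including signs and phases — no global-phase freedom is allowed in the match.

It was H(b) that produced the state shown.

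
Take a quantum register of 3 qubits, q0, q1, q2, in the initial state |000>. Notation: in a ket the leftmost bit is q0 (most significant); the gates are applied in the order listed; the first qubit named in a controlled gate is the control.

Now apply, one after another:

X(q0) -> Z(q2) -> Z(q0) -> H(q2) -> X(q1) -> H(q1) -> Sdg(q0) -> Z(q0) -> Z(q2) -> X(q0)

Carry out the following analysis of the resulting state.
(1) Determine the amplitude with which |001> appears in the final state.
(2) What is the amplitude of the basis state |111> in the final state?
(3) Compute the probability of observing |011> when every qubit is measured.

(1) The final state's coefficient on |001> equals I/2.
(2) The final state's coefficient on |111> equals 0.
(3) A full measurement returns |011> with probability 1/4.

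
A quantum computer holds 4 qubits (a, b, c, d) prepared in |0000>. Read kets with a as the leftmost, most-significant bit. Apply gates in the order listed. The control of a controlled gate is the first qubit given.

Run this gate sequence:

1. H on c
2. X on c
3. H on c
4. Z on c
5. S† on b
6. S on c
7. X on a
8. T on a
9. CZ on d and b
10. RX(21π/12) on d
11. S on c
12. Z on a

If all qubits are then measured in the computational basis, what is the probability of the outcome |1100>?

The probability of measuring |1100> is 0.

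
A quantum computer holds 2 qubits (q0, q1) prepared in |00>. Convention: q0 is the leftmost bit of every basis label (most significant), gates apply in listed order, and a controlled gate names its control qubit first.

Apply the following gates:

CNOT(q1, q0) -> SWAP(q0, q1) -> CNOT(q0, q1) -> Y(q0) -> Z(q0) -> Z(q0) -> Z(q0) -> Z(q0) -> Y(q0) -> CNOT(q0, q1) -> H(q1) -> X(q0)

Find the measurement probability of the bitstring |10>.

Outcome |10> occurs with probability 1/2.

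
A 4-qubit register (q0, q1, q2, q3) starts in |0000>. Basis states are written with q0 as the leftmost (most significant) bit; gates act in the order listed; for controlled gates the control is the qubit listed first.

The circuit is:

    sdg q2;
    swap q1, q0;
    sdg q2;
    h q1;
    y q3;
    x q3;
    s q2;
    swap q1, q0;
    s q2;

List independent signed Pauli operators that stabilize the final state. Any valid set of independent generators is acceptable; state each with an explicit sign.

The stabilizer group can be generated by +XIII, +IZII, +IIZI, +IIIZ, among other valid generating sets.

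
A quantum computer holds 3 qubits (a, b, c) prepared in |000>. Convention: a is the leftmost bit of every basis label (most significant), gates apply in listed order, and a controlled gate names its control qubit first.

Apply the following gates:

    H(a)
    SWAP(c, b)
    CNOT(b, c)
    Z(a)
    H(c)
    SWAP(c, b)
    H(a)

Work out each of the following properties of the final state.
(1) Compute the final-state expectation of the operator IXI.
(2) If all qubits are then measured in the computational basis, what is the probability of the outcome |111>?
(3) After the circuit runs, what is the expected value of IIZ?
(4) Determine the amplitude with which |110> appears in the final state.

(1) In the final state, IXI has expectation 1.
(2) Outcome |111> occurs with probability 0.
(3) The expectation value of IIZ is 1.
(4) The final state's coefficient on |110> equals sqrt(2)/2.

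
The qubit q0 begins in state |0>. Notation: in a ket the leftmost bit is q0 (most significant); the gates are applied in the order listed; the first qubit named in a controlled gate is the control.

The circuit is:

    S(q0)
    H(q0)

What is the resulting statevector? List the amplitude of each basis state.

The final amplitudes are sqrt(2)/2 on |0>, sqrt(2)/2 on |1>.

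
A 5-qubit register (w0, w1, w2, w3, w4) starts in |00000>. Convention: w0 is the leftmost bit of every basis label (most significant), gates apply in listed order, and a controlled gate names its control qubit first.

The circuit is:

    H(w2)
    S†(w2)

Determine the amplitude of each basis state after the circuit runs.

The resulting statevector has amplitude sqrt(2)/2 on |00000>, -sqrt(2)*I/2 on |00100>, and 0 on every other basis state.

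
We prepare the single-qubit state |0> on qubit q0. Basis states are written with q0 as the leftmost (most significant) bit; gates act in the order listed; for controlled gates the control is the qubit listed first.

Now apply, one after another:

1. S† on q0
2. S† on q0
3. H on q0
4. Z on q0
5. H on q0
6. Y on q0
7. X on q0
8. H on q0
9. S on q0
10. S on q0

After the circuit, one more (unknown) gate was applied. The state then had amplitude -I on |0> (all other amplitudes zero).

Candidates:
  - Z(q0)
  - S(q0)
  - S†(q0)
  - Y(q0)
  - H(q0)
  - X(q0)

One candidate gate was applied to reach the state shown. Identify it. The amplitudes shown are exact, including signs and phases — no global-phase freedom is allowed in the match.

The applied gate was H(q0).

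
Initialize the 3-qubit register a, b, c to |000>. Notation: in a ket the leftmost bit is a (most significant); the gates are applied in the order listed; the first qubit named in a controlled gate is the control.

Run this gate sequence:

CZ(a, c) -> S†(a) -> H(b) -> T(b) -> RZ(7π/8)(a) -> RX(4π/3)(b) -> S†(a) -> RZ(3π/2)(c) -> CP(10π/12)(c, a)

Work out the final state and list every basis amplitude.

The final amplitudes are (sqrt(6) - sqrt(2)*exp(I*pi/4))*exp(9*I*pi/16)/4 on |000>, (sqrt(2) + sqrt(6)*exp(I*pi/4))*exp(I*pi/16)/4 on |010>, and 0 on every other basis state.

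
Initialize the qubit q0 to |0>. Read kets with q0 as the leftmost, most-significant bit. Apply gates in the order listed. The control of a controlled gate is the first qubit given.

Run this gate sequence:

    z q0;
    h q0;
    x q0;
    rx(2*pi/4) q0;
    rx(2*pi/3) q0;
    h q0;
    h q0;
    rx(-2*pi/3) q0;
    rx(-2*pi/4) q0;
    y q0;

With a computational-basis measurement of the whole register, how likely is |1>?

The probability of measuring |1> is 1/2.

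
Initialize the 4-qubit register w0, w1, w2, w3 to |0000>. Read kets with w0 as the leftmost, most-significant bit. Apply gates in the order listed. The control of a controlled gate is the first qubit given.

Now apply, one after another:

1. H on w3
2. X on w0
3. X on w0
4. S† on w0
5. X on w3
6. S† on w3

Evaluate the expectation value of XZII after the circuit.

In the final state, XZII has expectation 0. Key observation: steps 2-3 multiply out to the identity, so the circuit reduces to the remaining gates.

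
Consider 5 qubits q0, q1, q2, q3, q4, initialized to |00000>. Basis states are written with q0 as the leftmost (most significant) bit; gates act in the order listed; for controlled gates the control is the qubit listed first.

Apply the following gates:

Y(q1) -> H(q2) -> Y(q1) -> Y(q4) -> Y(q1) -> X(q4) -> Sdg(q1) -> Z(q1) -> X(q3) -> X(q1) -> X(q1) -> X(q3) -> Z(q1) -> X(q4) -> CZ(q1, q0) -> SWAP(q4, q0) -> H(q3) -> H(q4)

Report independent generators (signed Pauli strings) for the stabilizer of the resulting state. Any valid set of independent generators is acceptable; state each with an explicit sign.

One valid set of independent stabilizer generators is +IIXII, +IIIXI, +IIIIX, -ZIIII, -IZIII (any independent generating set of the same group is equally correct). Key observation: gates 8-13 undo each other exactly, leaving only the rest of the circuit to track.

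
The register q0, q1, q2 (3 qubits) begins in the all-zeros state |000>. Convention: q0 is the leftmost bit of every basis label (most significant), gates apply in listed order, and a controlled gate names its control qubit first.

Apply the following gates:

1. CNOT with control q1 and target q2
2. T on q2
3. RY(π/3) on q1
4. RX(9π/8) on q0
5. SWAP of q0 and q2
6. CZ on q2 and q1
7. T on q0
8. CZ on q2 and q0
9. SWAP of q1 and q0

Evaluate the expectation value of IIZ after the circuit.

The expectation value of IIZ is -sqrt(sqrt(2) + 2)/2.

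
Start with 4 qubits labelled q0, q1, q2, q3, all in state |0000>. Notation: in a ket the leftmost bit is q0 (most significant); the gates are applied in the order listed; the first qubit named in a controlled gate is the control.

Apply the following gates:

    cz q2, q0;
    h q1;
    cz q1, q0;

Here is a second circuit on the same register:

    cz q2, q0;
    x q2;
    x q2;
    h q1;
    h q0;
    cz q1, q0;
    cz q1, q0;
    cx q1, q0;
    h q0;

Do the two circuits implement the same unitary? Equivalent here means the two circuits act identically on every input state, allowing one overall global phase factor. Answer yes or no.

Yes — the two circuits implement the same unitary up to a global phase.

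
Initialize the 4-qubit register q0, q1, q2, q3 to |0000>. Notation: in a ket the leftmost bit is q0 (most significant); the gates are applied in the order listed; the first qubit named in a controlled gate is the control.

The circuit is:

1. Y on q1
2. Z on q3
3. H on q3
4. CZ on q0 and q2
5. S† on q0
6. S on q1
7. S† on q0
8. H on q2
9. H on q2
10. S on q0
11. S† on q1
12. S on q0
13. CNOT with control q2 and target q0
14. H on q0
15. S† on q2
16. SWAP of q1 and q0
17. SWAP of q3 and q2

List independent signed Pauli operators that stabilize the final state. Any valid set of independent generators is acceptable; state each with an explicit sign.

One valid set of independent stabilizer generators is +IXII, +IIXI, -ZIII, +IIIZ (any independent generating set of the same group is equally correct). Key observation: steps 5-12 multiply out to the identity, so the circuit reduces to the remaining gates.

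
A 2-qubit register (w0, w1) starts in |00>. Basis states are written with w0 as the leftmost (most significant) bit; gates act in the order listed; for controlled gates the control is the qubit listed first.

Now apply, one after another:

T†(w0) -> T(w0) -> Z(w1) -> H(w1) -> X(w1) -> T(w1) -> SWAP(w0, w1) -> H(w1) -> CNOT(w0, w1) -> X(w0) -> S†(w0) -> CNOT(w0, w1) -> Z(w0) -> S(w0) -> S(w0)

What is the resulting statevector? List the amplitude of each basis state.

The resulting statevector has amplitude exp(I*pi/4)/2 on |00>, exp(I*pi/4)/2 on |01>, -I/2 on |10>, -I/2 on |11>.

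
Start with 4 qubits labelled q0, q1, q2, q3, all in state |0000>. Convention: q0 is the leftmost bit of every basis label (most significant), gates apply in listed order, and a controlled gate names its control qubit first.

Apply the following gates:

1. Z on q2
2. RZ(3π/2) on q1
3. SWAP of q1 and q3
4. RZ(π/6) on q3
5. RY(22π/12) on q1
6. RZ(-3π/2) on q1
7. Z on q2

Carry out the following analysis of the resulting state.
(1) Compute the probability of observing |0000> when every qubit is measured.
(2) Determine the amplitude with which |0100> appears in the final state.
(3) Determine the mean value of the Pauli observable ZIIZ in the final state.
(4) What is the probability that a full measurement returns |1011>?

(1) The probability of measuring |0000> is sqrt(3)/4 + 1/2.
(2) The amplitude on |0100> is (-sqrt(2) + sqrt(6))*exp(5*I*pi/12)/4.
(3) The expectation value of ZIIZ is 1.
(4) Outcome |1011> occurs with probability 0.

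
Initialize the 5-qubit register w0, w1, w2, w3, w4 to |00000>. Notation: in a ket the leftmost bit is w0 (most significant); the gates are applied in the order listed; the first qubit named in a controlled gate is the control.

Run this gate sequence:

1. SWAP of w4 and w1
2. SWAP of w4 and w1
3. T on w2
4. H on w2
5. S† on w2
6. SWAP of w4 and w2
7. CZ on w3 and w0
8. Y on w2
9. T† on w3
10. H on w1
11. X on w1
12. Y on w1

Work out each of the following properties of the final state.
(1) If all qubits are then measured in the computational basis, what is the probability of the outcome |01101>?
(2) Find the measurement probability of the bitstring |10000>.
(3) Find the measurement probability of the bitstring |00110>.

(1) The probability of measuring |01101> is 1/4. Key observation: the block from step 1 through step 2 cancels to the identity and can be dropped.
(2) The probability of measuring |10000> is 0.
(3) A full measurement returns |00110> with probability 0.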